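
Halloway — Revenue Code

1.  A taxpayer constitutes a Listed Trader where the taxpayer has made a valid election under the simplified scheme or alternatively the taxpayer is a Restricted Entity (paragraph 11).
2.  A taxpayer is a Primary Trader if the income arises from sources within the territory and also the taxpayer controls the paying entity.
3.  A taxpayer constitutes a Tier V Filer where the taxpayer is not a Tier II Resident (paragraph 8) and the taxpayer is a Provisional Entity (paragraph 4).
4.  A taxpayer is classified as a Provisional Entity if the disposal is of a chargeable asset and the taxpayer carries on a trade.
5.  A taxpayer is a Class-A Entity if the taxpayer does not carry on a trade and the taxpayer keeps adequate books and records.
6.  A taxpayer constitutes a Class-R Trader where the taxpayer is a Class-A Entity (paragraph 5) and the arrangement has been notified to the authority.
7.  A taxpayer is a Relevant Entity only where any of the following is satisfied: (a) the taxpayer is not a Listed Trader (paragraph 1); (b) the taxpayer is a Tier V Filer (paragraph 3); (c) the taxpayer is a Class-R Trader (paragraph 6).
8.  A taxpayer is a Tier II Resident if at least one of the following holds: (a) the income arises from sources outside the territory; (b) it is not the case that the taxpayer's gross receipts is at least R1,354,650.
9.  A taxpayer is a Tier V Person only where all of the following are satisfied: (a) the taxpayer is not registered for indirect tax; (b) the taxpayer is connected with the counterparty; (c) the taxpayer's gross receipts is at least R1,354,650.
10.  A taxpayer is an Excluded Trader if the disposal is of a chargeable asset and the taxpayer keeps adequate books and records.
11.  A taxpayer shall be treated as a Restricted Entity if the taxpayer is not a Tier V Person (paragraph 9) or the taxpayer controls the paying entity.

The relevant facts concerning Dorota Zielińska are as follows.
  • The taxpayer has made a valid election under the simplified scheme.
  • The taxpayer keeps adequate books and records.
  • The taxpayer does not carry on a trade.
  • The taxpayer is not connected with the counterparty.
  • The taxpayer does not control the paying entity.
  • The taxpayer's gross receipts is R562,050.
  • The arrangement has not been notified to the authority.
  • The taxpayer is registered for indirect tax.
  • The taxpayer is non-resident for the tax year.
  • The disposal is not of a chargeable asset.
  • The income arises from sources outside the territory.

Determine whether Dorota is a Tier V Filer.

Under paragraph 8: the income arises from sources outside the territory? yes; or taxpayer's gross receipts: R562,050 ≥ R1,354,650? no, so negated condition yes. So the taxpayer is a Tier II Resident.
Under paragraph 4: the disposal is of a chargeable asset? no; and the taxpayer carries on a trade? no. So the taxpayer is not a Provisional Entity.
Under paragraph 3: not a Tier II Resident (paragraph 8)? no; and Provisional Entity (paragraph 4)? no. So the taxpayer is not a Tier V Filer.

No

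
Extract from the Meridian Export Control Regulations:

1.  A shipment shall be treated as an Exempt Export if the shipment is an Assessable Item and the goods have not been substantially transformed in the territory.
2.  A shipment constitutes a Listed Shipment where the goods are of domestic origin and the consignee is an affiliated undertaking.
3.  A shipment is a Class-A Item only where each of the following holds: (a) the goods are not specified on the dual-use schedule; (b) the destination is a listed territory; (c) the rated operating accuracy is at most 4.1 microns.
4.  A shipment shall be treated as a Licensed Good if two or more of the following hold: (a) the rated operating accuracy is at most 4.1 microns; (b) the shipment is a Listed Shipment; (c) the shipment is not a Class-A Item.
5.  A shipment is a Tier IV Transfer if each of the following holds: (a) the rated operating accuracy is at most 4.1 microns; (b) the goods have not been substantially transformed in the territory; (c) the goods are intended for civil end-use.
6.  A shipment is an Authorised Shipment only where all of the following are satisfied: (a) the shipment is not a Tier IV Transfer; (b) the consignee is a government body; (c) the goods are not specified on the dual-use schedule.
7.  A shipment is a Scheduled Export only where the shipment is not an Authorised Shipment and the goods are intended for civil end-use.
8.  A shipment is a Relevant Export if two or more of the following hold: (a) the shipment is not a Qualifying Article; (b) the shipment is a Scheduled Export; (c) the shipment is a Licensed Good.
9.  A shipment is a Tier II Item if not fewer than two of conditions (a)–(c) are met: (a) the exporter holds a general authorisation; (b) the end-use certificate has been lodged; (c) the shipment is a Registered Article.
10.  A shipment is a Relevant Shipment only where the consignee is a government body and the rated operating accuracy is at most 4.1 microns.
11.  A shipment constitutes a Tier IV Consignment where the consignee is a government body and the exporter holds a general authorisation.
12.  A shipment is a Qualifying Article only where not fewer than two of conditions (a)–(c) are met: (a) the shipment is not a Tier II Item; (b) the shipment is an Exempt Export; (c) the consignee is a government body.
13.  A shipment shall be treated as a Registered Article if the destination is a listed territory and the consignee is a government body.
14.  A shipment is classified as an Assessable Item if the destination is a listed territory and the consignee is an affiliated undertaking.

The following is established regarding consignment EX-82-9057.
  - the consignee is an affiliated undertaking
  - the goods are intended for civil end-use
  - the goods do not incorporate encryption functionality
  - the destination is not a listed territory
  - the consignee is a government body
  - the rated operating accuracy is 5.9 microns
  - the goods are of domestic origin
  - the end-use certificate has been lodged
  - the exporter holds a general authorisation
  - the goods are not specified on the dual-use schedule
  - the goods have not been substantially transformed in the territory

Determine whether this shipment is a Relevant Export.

Under paragraph 13: the destination is a listed territory? no; and the consignee is a government body? yes. So the shipment is not a Registered Article.
Under paragraph 9: the exporter holds a general authorisation? yes; the end-use certificate has been lodged? yes; Registered Article (paragraph 13)? no — 2 of 3 hold (need ≥2) → satisfied.
Under paragraph 14: the destination is a listed territory? no; and the consignee is an affiliated undertaking? yes. So the shipment is not an Assessable Item.
Under paragraph 1: Assessable Item (paragraph 14)? no; and the goods have not been substantially transformed in the territory? yes. So the shipment is not an Exempt Export.
Under paragraph 12: not a Tier II Item (paragraph 9)? no; Exempt Export (paragraph 1)? no; the consignee is a government body? yes — 1 of 3 hold (need ≥2) → not satisfied.
Under paragraph 5: rated operating accuracy: 5.9 microns ≤ 4.1 microns? no; and the goods have not been substantially transformed in the territory? yes; and the goods are intended for civil end-use? yes. So the shipment is not a Tier IV Transfer.
Under paragraph 6: not a Tier IV Transfer (paragraph 5)? yes; and the consignee is a government body? yes; and the goods are not specified on the dual-use schedule? yes. So the shipment is an Authorised Shipment.
Under paragraph 7: not an Authorised Shipment (paragraph 6)? no; and the goods are intended for civil end-use? yes. So the shipment is not a Scheduled Export.
Under paragraph 2: the goods are of domestic origin? yes; and the consignee is an affiliated undertaking? yes. So the shipment is a Listed Shipment.
Under paragraph 3: the goods are not specified on the dual-use schedule? yes; and the destination is a listed territory? no; and rated operating accuracy: 5.9 microns ≤ 4.1 microns? no. So the shipment is not a Class-A Item.
Under paragraph 4: rated operating accuracy: 5.9 microns ≤ 4.1 microns? no; Listed Shipment (paragraph 2)? yes; not a Class-A Item (paragraph 3)? yes — 2 of 3 hold (need ≥2) → satisfied.
Under paragraph 8: not a Qualifying Article (paragraph 12)? yes; Scheduled Export (paragraph 7)? no; Licensed Good (paragraph 4)? yes — 2 of 3 hold (need ≥2) → satisfied.

Yes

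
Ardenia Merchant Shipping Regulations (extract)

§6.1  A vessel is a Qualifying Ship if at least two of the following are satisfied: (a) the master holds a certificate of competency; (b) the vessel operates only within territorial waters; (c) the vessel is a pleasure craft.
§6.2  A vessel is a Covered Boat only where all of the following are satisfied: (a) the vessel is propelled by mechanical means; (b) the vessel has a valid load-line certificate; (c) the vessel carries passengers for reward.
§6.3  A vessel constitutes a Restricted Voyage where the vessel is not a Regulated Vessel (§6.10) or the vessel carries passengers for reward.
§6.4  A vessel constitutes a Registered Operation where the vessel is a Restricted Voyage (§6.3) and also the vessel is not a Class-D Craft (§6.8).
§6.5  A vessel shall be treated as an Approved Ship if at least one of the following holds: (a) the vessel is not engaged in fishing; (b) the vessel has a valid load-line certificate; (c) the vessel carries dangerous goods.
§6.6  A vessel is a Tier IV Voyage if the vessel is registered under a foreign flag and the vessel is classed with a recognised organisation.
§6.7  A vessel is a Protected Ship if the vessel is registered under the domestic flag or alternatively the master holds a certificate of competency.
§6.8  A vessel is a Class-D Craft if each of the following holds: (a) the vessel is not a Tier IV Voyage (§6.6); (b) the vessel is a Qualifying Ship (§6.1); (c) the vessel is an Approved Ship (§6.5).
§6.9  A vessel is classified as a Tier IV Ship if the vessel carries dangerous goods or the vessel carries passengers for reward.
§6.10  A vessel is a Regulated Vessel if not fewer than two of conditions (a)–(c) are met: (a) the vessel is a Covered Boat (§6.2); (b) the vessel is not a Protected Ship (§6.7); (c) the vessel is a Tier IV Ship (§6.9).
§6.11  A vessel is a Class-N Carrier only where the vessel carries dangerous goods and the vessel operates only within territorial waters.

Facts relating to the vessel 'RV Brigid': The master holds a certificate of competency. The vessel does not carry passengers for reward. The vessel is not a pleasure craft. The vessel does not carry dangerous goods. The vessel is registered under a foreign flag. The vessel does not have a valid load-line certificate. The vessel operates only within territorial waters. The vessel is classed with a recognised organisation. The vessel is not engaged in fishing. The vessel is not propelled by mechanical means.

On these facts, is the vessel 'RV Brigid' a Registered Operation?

§6.2 — Covered Boat: [the vessel is propelled by mechanical means? no] AND [the vessel has a valid load-line certificate? no] AND [the vessel carries passengers for reward? no] → not satisfied.
§6.7 — Protected Ship: [the vessel is registered under the domestic flag? no] OR [the master holds a certificate of competency? yes] → satisfied.
§6.9 — Tier IV Ship: [the vessel carries dangerous goods? no] OR [the vessel carries passengers for reward? no] → not satisfied.
§6.10 — Regulated Vessel: Covered Boat (§6.2)? no; not a Protected Ship (§6.7)? no; Tier IV Ship (§6.9)? no — 0 of 3 hold (need ≥2) → not satisfied.
§6.3 — Restricted Voyage: [not a Regulated Vessel (§6.10)? yes] OR [the vessel carries passengers for reward? no] → satisfied.
§6.6 — Tier IV Voyage: [the vessel is registered under a foreign flag? yes] AND [the vessel is classed with a recognised organisation? yes] → satisfied.
§6.1 — Qualifying Ship: the master holds a certificate of competency? yes; the vessel operates only within territorial waters? yes; the vessel is a pleasure craft? no — 2 of 3 hold (need ≥2) → satisfied.
§6.5 — Approved Ship: [the vessel is not engaged in fishing? yes] OR [the vessel has a valid load-line certificate? no] OR [the vessel carries dangerous goods? no] → satisfied.
§6.8 — Class-D Craft: [not a Tier IV Voyage (§6.6)? no] AND [Qualifying Ship (§6.1)? yes] AND [Approved Ship (§6.5)? yes] → not satisfied.
§6.4 — Registered Operation: [Restricted Voyage (§6.3)? yes] AND [not a Class-D Craft (§6.8)? yes] → satisfied.

Yes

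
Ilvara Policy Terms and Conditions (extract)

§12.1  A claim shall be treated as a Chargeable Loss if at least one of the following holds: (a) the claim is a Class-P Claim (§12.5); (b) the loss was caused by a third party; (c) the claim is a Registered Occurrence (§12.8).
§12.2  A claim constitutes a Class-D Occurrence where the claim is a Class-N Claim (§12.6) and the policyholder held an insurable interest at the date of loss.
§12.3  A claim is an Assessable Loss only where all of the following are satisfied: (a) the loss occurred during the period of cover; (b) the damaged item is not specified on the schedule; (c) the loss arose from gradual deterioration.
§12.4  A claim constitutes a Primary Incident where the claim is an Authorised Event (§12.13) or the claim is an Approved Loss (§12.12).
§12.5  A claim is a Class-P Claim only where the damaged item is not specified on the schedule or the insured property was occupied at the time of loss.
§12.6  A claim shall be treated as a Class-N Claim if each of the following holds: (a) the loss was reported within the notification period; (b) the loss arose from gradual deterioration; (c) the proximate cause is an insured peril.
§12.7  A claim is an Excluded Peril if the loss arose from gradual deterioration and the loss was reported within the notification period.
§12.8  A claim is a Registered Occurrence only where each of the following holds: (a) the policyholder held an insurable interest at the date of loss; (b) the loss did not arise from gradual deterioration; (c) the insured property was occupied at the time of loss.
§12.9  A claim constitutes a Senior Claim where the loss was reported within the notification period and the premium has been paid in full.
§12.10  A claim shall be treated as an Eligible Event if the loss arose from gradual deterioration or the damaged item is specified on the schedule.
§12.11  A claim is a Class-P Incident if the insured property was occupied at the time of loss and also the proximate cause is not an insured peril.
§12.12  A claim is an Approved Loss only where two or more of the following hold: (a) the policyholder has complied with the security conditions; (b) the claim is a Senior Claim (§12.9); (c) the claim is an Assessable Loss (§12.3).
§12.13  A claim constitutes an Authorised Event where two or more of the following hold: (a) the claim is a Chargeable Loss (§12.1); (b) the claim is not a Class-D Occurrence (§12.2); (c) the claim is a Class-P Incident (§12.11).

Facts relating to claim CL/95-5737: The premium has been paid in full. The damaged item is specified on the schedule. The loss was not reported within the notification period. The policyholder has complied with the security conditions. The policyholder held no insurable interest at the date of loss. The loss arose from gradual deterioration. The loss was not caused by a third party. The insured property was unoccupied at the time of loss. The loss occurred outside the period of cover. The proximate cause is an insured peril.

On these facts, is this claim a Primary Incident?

No

§12.5 — Class-P Claim: [the damaged item is not specified on the schedule? no] OR [the insured property was occupied at the time of loss? no] → not satisfied.
§12.8 — Registered Occurrence: [the policyholder held an insurable interest at the date of loss? no] AND [the loss did not arise from gradual deterioration? no] AND [the insured property was occupied at the time of loss? no] → not satisfied.
§12.1 — Chargeable Loss: [Class-P Claim (§12.5)? no] OR [the loss was caused by a third party? no] OR [Registered Occurrence (§12.8)? no] → not satisfied.
§12.6 — Class-N Claim: [the loss was reported within the notification period? no] AND [the loss arose from gradual deterioration? yes] AND [the proximate cause is an insured peril? yes] → not satisfied.
§12.2 — Class-D Occurrence: [Class-N Claim (§12.6)? no] AND [the policyholder held an insurable interest at the date of loss? no] → not satisfied.
§12.11 — Class-P Incident: [the insured property was occupied at the time of loss? no] AND [the proximate cause is not an insured peril? no] → not satisfied.
§12.13 — Authorised Event: Chargeable Loss (§12.1)? no; not a Class-D Occurrence (§12.2)? yes; Class-P Incident (§12.11)? no — 1 of 3 hold (need ≥2) → not satisfied.
§12.9 — Senior Claim: [the loss was reported within the notification period? no] AND [the premium has been paid in full? yes] → not satisfied.
§12.3 — Assessable Loss: [the loss occurred during the period of cover? no] AND [the damaged item is not specified on the schedule? no] AND [the loss arose from gradual deterioration? yes] → not satisfied.
§12.12 — Approved Loss: the policyholder has complied with the security conditions? yes; Senior Claim (§12.9)? no; Assessable Loss (§12.3)? no — 1 of 3 hold (need ≥2) → not satisfied.
§12.4 — Primary Incident: [Authorised Event (§12.13)? no] OR [Approved Loss (§12.12)? no] → not satisfied.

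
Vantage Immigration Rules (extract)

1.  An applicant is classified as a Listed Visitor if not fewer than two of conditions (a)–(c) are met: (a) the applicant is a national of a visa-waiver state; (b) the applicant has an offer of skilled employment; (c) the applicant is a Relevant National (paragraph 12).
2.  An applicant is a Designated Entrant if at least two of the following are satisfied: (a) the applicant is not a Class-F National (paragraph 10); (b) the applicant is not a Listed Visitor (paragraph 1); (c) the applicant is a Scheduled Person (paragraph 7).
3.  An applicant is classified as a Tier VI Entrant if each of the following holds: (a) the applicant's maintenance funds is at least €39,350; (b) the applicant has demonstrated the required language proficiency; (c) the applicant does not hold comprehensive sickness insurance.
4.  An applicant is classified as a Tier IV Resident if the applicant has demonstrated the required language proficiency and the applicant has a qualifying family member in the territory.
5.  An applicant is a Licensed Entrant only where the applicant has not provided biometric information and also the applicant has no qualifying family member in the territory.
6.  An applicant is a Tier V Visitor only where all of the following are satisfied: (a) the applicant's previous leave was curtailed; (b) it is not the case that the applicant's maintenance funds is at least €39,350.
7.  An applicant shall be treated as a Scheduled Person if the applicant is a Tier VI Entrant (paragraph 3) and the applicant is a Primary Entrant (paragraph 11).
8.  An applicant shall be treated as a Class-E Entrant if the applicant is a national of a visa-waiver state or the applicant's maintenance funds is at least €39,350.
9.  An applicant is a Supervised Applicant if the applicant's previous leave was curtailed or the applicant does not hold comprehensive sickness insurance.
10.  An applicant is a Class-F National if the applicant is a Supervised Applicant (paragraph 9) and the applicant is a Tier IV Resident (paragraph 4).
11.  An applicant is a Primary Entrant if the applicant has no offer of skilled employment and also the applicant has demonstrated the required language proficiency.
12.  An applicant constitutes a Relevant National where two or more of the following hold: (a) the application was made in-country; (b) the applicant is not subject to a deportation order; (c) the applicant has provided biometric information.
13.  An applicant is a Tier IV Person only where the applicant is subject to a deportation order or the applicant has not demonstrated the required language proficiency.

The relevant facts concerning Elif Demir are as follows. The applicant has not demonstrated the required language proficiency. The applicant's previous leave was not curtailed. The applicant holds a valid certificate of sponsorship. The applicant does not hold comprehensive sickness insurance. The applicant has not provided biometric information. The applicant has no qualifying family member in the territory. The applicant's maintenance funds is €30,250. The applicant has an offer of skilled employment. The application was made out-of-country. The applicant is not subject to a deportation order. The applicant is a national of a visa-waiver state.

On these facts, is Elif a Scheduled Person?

No

Under paragraph 3: applicant's maintenance funds: €30,250 ≥ €39,350? no; and the applicant has demonstrated the required language proficiency? no; and the applicant does not hold comprehensive sickness insurance? yes. So the applicant is not a Tier VI Entrant.
Under paragraph 11: the applicant has no offer of skilled employment? no; and the applicant has demonstrated the required language proficiency? no. So the applicant is not a Primary Entrant.
Under paragraph 7: Tier VI Entrant (paragraph 3)? no; and Primary Entrant (paragraph 11)? no. So the applicant is not a Scheduled Person.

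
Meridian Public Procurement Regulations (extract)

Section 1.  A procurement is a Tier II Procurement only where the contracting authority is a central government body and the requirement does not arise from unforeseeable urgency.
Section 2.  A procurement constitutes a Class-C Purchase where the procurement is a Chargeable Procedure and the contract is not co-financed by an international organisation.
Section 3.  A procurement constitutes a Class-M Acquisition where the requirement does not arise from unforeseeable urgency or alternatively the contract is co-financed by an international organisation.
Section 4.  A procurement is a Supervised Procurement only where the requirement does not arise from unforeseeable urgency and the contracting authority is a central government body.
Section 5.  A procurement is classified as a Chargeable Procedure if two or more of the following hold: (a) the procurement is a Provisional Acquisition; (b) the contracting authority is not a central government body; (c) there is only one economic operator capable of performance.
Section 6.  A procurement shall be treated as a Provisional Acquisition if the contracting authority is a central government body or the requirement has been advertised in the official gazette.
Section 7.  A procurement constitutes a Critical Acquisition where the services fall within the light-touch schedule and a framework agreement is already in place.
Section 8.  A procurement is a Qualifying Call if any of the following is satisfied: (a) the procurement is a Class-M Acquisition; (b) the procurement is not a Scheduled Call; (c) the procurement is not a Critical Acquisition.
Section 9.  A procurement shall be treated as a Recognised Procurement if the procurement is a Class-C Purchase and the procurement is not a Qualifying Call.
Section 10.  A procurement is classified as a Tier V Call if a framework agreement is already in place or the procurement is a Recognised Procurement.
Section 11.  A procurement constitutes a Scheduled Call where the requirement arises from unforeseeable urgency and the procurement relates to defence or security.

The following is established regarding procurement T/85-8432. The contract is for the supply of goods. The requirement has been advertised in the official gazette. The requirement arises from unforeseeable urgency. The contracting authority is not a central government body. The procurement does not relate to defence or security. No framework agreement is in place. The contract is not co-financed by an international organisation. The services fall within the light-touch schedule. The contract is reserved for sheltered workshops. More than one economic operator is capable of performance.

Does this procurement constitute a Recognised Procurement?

No

Under section 6: the contracting authority is a central government body? no; or the requirement has been advertised in the official gazette? yes. So the procurement is a Provisional Acquisition.
Under section 5: Provisional Acquisition (section 6)? yes; the contracting authority is not a central government body? yes; there is only one economic operator capable of performance? no — 2 of 3 hold (need ≥2) → satisfied.
Under section 2: Chargeable Procedure (section 5)? yes; and the contract is not co-financed by an international organisation? yes. So the procurement is a Class-C Purchase.
Under section 3: the requirement does not arise from unforeseeable urgency? no; or the contract is co-financed by an international organisation? no. So the procurement is not a Class-M Acquisition.
Under section 11: the requirement arises from unforeseeable urgency? yes; and the procurement relates to defence or security? no. So the procurement is not a Scheduled Call.
Under section 7: the services fall within the light-touch schedule? yes; and a framework agreement is already in place? no. So the procurement is not a Critical Acquisition.
Under section 8: Class-M Acquisition (section 3)? no; or not a Scheduled Call (section 11)? yes; or not a Critical Acquisition (section 7)? yes. So the procurement is a Qualifying Call.
Under section 9: Class-C Purchase (section 2)? yes; and not a Qualifying Call (section 8)? no. So the procurement is not a Recognised Procurement.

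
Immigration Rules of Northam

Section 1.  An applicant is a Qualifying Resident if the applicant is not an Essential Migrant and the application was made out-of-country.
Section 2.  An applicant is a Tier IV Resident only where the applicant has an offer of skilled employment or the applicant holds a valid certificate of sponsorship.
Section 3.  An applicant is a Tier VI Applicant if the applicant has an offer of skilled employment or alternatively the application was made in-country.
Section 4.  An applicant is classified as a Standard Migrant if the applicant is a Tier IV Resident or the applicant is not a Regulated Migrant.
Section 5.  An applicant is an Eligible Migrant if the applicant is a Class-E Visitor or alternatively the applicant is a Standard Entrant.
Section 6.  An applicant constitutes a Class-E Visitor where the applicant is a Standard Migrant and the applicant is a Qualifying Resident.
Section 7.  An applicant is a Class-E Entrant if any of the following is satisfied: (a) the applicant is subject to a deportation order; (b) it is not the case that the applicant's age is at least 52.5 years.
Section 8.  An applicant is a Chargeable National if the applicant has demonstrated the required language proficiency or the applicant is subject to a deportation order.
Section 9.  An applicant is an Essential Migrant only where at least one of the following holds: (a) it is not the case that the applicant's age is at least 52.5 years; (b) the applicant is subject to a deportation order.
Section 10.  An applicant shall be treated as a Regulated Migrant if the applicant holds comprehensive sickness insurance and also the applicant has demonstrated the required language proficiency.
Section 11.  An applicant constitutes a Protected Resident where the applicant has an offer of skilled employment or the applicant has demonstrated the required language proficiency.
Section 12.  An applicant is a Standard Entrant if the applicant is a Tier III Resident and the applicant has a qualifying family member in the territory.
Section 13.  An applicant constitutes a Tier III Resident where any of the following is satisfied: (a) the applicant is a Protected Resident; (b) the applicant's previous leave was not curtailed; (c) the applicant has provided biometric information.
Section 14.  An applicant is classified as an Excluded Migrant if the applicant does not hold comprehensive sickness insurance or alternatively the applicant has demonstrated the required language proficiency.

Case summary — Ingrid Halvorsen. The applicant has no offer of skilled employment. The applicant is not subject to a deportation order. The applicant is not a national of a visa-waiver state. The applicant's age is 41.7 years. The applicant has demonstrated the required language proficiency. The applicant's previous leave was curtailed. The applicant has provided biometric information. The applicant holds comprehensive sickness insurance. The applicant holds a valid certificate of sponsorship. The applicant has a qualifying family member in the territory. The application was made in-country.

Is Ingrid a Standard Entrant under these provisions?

Yes

section 11 — Protected Resident: [the applicant has an offer of skilled employment? no] OR [the applicant has demonstrated the required language proficiency? yes] → satisfied.
section 13 — Tier III Resident: [Protected Resident (section 11)? yes] OR [the applicant's previous leave was not curtailed? no] OR [the applicant has provided biometric information? yes] → satisfied.
section 12 — Standard Entrant: [Tier III Resident (section 13)? yes] AND [the applicant has a qualifying family member in the territory? yes] → satisfied.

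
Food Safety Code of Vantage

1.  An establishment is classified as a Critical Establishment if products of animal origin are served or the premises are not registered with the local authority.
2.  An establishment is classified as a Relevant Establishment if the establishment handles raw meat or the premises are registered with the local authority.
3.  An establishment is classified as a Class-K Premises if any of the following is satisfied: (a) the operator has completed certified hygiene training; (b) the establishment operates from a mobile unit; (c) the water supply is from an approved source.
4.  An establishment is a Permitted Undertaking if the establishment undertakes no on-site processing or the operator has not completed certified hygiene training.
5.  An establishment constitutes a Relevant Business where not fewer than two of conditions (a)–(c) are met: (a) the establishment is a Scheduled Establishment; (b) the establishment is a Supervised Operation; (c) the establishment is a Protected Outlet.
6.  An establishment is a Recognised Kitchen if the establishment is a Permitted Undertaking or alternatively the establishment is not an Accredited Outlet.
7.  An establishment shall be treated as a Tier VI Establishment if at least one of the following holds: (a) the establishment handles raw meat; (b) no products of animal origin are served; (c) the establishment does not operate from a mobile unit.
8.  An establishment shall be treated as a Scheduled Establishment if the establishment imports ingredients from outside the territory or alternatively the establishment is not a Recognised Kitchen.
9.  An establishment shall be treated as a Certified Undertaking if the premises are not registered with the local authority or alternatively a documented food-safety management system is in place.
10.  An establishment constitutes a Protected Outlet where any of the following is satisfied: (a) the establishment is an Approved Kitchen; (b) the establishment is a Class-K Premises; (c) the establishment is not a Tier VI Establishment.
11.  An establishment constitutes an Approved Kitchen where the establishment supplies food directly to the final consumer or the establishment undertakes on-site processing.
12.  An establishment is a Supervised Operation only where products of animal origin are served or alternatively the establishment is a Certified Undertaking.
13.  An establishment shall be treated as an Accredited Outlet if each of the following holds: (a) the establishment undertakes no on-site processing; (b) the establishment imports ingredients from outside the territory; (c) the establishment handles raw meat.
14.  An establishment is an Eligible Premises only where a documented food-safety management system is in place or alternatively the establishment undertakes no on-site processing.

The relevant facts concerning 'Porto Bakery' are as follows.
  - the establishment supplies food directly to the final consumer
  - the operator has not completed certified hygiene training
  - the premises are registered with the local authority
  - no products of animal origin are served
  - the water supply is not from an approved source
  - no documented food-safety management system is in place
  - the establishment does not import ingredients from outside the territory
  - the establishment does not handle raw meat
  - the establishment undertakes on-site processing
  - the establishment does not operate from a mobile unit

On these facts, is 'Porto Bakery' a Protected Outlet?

paragraph 11 — Approved Kitchen: [the establishment supplies food directly to the final consumer? yes] OR [the establishment undertakes on-site processing? yes] → satisfied.
paragraph 3 — Class-K Premises: [the operator has completed certified hygiene training? no] OR [the establishment operates from a mobile unit? no] OR [the water supply is from an approved source? no] → not satisfied.
paragraph 7 — Tier VI Establishment: [the establishment handles raw meat? no] OR [no products of animal origin are served? yes] OR [the establishment does not operate from a mobile unit? yes] → satisfied.
paragraph 10 — Protected Outlet: [Approved Kitchen (paragraph 11)? yes] OR [Class-K Premises (paragraph 3)? no] OR [not a Tier VI Establishment (paragraph 7)? no] → satisfied.

Yes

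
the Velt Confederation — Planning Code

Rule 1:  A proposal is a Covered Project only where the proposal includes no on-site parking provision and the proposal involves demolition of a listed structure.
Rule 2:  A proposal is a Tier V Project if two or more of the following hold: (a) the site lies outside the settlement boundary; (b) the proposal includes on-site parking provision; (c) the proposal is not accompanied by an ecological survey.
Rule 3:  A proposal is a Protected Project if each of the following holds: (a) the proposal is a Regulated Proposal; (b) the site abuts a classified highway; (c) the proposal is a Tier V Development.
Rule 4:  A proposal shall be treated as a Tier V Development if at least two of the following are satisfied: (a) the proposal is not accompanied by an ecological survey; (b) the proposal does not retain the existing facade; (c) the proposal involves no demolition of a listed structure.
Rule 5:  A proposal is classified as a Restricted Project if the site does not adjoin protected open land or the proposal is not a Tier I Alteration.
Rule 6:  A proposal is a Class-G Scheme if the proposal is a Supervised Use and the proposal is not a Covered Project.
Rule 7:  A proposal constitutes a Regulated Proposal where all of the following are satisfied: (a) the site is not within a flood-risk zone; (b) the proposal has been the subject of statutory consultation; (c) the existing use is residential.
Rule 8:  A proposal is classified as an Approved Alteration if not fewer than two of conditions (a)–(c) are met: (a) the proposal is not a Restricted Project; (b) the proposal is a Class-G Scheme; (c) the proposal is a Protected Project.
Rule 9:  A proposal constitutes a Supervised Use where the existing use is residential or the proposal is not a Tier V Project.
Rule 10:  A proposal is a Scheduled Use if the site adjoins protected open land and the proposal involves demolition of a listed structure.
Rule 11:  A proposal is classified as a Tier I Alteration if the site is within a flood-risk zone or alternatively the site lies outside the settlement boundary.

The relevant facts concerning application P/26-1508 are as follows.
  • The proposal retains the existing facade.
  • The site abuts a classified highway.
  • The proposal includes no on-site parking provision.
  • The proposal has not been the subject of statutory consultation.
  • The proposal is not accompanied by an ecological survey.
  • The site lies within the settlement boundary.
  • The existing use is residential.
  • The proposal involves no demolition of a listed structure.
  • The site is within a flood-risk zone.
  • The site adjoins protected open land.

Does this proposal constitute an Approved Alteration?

rule 11 — Tier I Alteration: [the site is within a flood-risk zone? yes] OR [the site lies outside the settlement boundary? no] → satisfied.
rule 5 — Restricted Project: [the site does not adjoin protected open land? no] OR [not a Tier I Alteration (rule 11)? no] → not satisfied.
rule 2 — Tier V Project: the site lies outside the settlement boundary? no; the proposal includes on-site parking provision? no; the proposal is not accompanied by an ecological survey? yes — 1 of 3 hold (need ≥2) → not satisfied.
rule 9 — Supervised Use: [the existing use is residential? yes] OR [not a Tier V Project (rule 2)? yes] → satisfied.
rule 1 — Covered Project: [the proposal includes no on-site parking provision? yes] AND [the proposal involves demolition of a listed structure? no] → not satisfied.
rule 6 — Class-G Scheme: [Supervised Use (rule 9)? yes] AND [not a Covered Project (rule 1)? yes] → satisfied.
rule 7 — Regulated Proposal: [the site is not within a flood-risk zone? no] AND [the proposal has been the subject of statutory consultation? no] AND [the existing use is residential? yes] → not satisfied.
rule 4 — Tier V Development: the proposal is not accompanied by an ecological survey? yes; the proposal does not retain the existing facade? no; the proposal involves no demolition of a listed structure? yes — 2 of 3 hold (need ≥2) → satisfied.
rule 3 — Protected Project: [Regulated Proposal (rule 7)? no] AND [the site abuts a classified highway? yes] AND [Tier V Development (rule 4)? yes] → not satisfied.
rule 8 — Approved Alteration: not a Restricted Project (rule 5)? yes; Class-G Scheme (rule 6)? yes; Protected Project (rule 3)? no — 2 of 3 hold (need ≥2) → satisfied.

Yes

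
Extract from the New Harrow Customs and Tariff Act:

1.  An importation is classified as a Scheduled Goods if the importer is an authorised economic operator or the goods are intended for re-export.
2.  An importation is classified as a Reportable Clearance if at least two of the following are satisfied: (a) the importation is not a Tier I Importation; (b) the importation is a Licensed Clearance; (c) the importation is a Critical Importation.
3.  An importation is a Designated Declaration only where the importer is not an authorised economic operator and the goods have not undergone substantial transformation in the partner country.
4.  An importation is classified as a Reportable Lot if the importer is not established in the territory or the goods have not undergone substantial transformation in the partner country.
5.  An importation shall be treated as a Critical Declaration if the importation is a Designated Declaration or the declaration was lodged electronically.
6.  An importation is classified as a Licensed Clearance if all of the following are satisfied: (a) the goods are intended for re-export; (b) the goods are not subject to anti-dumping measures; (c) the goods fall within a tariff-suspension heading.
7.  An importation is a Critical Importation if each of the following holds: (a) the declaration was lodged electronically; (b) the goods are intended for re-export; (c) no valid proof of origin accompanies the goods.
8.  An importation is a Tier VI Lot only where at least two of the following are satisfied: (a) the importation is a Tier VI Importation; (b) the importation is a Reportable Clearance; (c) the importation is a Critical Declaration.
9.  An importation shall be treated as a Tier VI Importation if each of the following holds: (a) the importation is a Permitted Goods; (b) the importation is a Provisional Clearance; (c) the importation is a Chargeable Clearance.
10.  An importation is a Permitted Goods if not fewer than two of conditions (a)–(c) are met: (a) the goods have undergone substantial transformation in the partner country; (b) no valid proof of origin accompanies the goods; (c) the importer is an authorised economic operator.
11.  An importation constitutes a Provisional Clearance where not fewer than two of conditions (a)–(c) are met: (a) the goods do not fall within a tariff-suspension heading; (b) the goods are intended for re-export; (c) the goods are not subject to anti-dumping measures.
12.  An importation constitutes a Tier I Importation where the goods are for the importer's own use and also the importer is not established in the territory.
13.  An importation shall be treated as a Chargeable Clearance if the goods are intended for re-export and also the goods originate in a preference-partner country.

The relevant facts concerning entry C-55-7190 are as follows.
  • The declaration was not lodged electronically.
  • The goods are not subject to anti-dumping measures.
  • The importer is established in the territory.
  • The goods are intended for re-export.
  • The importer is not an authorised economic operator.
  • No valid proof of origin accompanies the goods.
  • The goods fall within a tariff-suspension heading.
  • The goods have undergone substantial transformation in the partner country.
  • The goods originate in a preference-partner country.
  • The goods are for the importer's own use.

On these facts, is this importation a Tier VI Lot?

Under paragraph 10: the goods have undergone substantial transformation in the partner country? yes; no valid proof of origin accompanies the goods? yes; the importer is an authorised economic operator? no — 2 of 3 hold (need ≥2) → satisfied.
Under paragraph 11: the goods do not fall within a tariff-suspension heading? no; the goods are intended for re-export? yes; the goods are not subject to anti-dumping measures? yes — 2 of 3 hold (need ≥2) → satisfied.
Under paragraph 13: the goods are intended for re-export? yes; and the goods originate in a preference-partner country? yes. So the importation is a Chargeable Clearance.
Under paragraph 9: Permitted Goods (paragraph 10)? yes; and Provisional Clearance (paragraph 11)? yes; and Chargeable Clearance (paragraph 13)? yes. So the importation is a Tier VI Importation.
Under paragraph 12: the goods are for the importer's own use? yes; and the importer is not established in the territory? no. So the importation is not a Tier I Importation.
Under paragraph 6: the goods are intended for re-export? yes; and the goods are not subject to anti-dumping measures? yes; and the goods fall within a tariff-suspension heading? yes. So the importation is a Licensed Clearance.
Under paragraph 7: the declaration was lodged electronically? no; and the goods are intended for re-export? yes; and no valid proof of origin accompanies the goods? yes. So the importation is not a Critical Importation.
Under paragraph 2: not a Tier I Importation (paragraph 12)? yes; Licensed Clearance (paragraph 6)? yes; Critical Importation (paragraph 7)? no — 2 of 3 hold (need ≥2) → satisfied.
Under paragraph 3: the importer is not an authorised economic operator? yes; and the goods have not undergone substantial transformation in the partner country? no. So the importation is not a Designated Declaration.
Under paragraph 5: Designated Declaration (paragraph 3)? no; or the declaration was lodged electronically? no. So the importation is not a Critical Declaration.
Under paragraph 8: Tier VI Importation (paragraph 9)? yes; Reportable Clearance (paragraph 2)? yes; Critical Declaration (paragraph 5)? no — 2 of 3 hold (need ≥2) → satisfied.

Yes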